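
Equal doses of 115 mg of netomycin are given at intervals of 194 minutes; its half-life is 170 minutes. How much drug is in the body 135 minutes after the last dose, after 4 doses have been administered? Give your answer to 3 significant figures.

116 mg

The 4 doses were given 717, 523, 329, 135 minutes ago.
Total = 115·(1/2)^(717/170) + 115·(1/2)^(523/170) + 115·(1/2)^(329/170) + 115·(1/2)^(135/170)
      = 6.181 + 13.633 + 30.069 + 66.32 ≈ 116.2 mg.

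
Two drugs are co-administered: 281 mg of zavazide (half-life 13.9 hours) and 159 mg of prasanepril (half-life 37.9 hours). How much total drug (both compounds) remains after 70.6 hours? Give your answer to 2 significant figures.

zavazide: 281 × (1/2)^(70.6/13.9) = 281 × (1/2)^5.0791 ≈ 8.3125 mg.
prasanepril: 159 × (1/2)^(70.6/37.9) = 159 × (1/2)^1.8628 ≈ 43.716 mg.
Total = 8.3125 + 43.716 ≈ 52.028 mg.

52 mg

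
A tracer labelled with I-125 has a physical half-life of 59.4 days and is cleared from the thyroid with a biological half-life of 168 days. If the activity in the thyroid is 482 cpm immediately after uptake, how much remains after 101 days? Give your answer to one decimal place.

97.8 cpm

1/t_eff = 1/t_phys + 1/t_biol = 1/59.4 + 1/168 = 0.022787 per day.
t_eff = 59.4 × 168 / (59.4 + 168) ≈ 43.884 days.
Remaining = 482 × (1/2)^(101/43.884) = 482 × (1/2)^2.3015 ≈ 97.773 cpm.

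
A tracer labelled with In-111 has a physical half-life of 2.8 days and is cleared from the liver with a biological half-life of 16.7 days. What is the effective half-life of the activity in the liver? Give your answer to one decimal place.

2.4 days

1/t_eff = 1/t_phys + 1/t_biol = 1/2.8 + 1/16.7 = 0.41702 per day.
t_eff = 2.8 × 16.7 / (2.8 + 16.7) ≈ 2.3979 days.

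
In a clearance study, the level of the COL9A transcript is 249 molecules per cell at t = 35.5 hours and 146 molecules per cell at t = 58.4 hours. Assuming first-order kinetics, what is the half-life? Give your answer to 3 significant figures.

29.7 hours

Over Δt = 58.4 − 35.5 = 22.9 hours, the level fell by a factor of 249/146 ≈ 1.7055.
n = log₂(1.7055) ≈ 0.77018 half-lives, so t½ = 22.9/0.77018 ≈ 29.733 hours.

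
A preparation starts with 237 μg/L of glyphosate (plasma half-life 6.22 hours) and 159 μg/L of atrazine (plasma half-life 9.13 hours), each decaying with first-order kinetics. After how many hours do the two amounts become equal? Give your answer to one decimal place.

Set 237·(1/2)^(t/6.22) = 159·(1/2)^(t/9.13).
Taking log₂: log₂(237/159) = t·(1/6.22 − 1/9.13).
log₂(1.4906) = 0.57586; 1/6.22 − 1/9.13 = 0.051243.
t = 0.57586 / 0.051243 ≈ 11.238 hours.

11.2 hours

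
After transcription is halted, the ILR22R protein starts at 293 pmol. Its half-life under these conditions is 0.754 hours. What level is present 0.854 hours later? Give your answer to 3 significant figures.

134 pmol

Number of half-lives: n = 0.854/0.754 ≈ 1.1326.
Remaining = 293 × (1/2)^1.1326 = 293 × 0.45608 ≈ 133.63 pmol.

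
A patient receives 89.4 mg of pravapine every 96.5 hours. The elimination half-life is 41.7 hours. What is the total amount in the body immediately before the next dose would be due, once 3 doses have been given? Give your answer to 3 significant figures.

22.3 mg

The 3 doses were given 289.5, 193, 96.5 hours ago.
Total = 89.4·(1/2)^(289.5/41.7) + 89.4·(1/2)^(193/41.7) + 89.4·(1/2)^(96.5/41.7)
      = 0.72686 + 3.6148 + 17.977 ≈ 22.318 mg.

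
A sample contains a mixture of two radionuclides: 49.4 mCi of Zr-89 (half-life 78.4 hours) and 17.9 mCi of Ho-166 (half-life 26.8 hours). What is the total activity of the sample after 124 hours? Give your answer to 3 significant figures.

Zr-89: 49.4 × (1/2)^(124/78.4) = 49.4 × (1/2)^1.5816 ≈ 16.505 mCi.
Ho-166: 17.9 × (1/2)^(124/26.8) = 17.9 × (1/2)^4.6269 ≈ 0.72448 mCi.
Total = 16.505 + 0.72448 ≈ 17.229 mCi.

17.2 mCi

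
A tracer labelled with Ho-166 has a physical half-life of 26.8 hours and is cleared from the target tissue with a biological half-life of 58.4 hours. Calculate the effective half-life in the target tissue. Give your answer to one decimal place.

1/t_eff = 1/t_phys + 1/t_biol = 1/26.8 + 1/58.4 = 0.054437 per hour.
t_eff = 26.8 × 58.4 / (26.8 + 58.4) ≈ 18.37 hours.

18.4 hours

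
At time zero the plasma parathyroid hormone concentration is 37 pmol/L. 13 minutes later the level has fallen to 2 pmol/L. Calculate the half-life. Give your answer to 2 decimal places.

A/A₀ = 2/37 ≈ 0.054054.
n = log₂(18.5) ≈ 4.2095 half-lives elapsed in 13 minutes.
t½ = 13/4.2095 ≈ 3.0883 minutes.

3.09 minutes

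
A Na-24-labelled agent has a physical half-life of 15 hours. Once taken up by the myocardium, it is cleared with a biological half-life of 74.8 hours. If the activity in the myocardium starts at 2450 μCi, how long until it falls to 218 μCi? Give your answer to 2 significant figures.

1/t_eff = 1/t_phys + 1/t_biol = 1/15 + 1/74.8 = 0.080036 per hour.
t_eff = 15 × 74.8 / (15 + 74.8) ≈ 12.494 hours.
n = log₂(2450/218) ≈ 3.4904; t = 3.4904 × 12.494 ≈ 43.61 hours.

44 hours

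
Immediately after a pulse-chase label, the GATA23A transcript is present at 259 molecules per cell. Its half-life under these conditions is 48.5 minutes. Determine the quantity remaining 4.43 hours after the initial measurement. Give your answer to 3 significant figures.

Convert the elapsed time: 4.43 hours = 265.8 minutes.
Number of half-lives: n = 265.8/48.5 ≈ 5.4804.
Remaining = 259 × (1/2)^5.4804 = 259 × 0.022399 ≈ 5.8014 molecules per cell.

5.80 molecules per cell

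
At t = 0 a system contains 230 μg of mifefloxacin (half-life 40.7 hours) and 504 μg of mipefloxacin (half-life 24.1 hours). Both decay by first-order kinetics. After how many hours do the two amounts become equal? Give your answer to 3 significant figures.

66.9 hours

Set 230·(1/2)^(t/40.7) = 504·(1/2)^(t/24.1).
Taking log₂: log₂(230/504) = t·(1/40.7 − 1/24.1).
log₂(0.45635) = -1.1318; 1/40.7 − 1/24.1 = -0.016924.
t = -1.1318 / -0.016924 ≈ 66.876 hours.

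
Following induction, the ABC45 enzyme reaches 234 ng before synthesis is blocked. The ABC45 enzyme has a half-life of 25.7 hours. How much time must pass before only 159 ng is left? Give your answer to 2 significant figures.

Fraction remaining = 159/234 ≈ 0.67949.
n = log₂(234/159) = ln(1.4717)/ln 2 ≈ 0.55748 half-lives.
t = n × t½ = 0.55748 × 25.7 ≈ 14.327 hours.

14 hours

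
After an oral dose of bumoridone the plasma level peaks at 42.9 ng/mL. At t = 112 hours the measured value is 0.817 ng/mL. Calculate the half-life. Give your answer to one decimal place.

A/A₀ = 0.817/42.9 ≈ 0.019044.
n = log₂(52.509) ≈ 5.7145 half-lives elapsed in 112 hours.
t½ = 112/5.7145 ≈ 19.599 hours.

19.6 hours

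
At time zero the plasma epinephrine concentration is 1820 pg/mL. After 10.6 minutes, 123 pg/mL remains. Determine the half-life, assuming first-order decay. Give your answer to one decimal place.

2.7 minutes

A/A₀ = 123/1820 ≈ 0.067582.
n = log₂(14.797) ≈ 3.8872 half-lives elapsed in 10.6 minutes.
t½ = 10.6/3.8872 ≈ 2.7269 minutes.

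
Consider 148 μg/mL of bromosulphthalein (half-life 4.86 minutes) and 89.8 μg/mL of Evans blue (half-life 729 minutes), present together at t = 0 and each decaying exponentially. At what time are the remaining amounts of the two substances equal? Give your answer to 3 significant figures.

Set 148·(1/2)^(t/4.86) = 89.8·(1/2)^(t/729).
Taking log₂: log₂(148/89.8) = t·(1/4.86 − 1/729).
log₂(1.6481) = 0.72081; 1/4.86 − 1/729 = 0.20439.
t = 0.72081 / 0.20439 ≈ 3.5266 minutes.

3.53 minutes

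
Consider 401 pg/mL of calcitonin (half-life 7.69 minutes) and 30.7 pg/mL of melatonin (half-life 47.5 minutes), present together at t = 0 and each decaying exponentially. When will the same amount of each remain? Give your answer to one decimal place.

Set 401·(1/2)^(t/7.69) = 30.7·(1/2)^(t/47.5).
Taking log₂: log₂(401/30.7) = t·(1/7.69 − 1/47.5).
log₂(13.062) = 3.7073; 1/7.69 − 1/47.5 = 0.10899.
t = 3.7073 / 0.10899 ≈ 34.016 minutes.

34.0 minutes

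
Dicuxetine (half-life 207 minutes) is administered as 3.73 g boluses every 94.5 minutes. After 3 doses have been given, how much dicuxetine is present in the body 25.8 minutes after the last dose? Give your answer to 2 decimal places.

7.73 g

The 3 doses were given 214.8, 120.3, 25.8 minutes ago.
Total = 3.73·(1/2)^(214.8/207) + 3.73·(1/2)^(120.3/207) + 3.73·(1/2)^(25.8/207)
      = 1.8169 + 2.4932 + 3.4213 ≈ 7.7314 g.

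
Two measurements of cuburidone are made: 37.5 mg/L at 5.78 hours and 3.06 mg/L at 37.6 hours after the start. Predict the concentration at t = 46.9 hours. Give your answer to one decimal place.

Over Δt = 37.6 − 5.78 = 31.82 hours, the level fell by a factor of 37.5/3.06 ≈ 12.255.
n = log₂(12.255) ≈ 3.6153 half-lives, so t½ = 31.82/3.6153 ≈ 8.8015 hours.
From t = 37.6 to t = 46.9: 3.06 × (1/2)^((46.9−37.6)/8.8015) ≈ 1.4711 mg/L.

1.5 mg/L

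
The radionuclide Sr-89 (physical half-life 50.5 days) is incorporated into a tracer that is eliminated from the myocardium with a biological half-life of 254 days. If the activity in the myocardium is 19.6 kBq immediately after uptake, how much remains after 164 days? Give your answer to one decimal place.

1.3 kBq

1/t_eff = 1/t_phys + 1/t_biol = 1/50.5 + 1/254 = 0.023739 per day.
t_eff = 50.5 × 254 / (50.5 + 254) ≈ 42.125 days.
Remaining = 19.6 × (1/2)^(164/42.125) = 19.6 × (1/2)^3.8932 ≈ 1.3191 kBq.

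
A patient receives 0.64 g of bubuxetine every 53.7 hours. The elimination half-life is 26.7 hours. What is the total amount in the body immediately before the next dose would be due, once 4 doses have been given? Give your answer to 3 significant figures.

The 4 doses were given 214.8, 161.1, 107.4, 53.7 hours ago.
Total = 0.64·(1/2)^(214.8/26.7) + 0.64·(1/2)^(161.1/26.7) + 0.64·(1/2)^(107.4/26.7) + 0.64·(1/2)^(53.7/26.7)
      = 0.0024233 + 0.0097691 + 0.039382 + 0.15876 ≈ 0.21033 g.

0.210 g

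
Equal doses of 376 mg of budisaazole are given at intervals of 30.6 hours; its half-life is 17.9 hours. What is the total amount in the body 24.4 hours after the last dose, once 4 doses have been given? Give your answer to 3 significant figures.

209 mg

The 4 doses were given 116.2, 85.6, 55, 24.4 hours ago.
Total = 376·(1/2)^(116.2/17.9) + 376·(1/2)^(85.6/17.9) + 376·(1/2)^(55/17.9) + 376·(1/2)^(24.4/17.9)
      = 4.1785 + 13.665 + 44.693 + 146.17 ≈ 208.7 mg.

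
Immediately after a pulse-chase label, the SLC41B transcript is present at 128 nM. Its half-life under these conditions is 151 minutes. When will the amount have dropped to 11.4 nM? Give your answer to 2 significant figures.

Fraction remaining = 11.4/128 ≈ 0.089063.
n = log₂(128/11.4) = ln(11.228)/ln 2 ≈ 3.489 half-lives.
t = n × t½ = 3.489 × 151 ≈ 526.84 minutes.

530 minutes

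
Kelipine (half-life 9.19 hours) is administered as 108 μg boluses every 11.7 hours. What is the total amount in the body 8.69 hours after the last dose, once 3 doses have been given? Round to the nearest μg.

The 3 doses were given 32.09, 20.39, 8.69 hours ago.
Total = 108·(1/2)^(32.09/9.19) + 108·(1/2)^(20.39/9.19) + 108·(1/2)^(8.69/9.19)
      = 9.6001 + 23.202 + 56.075 ≈ 88.877 μg.

89 μg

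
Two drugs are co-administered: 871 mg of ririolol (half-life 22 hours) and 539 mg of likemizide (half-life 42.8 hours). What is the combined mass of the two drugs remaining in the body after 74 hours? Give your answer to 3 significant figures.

ririolol: 871 × (1/2)^(74/22) = 871 × (1/2)^3.3636 ≈ 84.618 mg.
likemizide: 539 × (1/2)^(74/42.8) = 539 × (1/2)^1.729 ≈ 162.6 mg.
Total = 84.618 + 162.6 ≈ 247.22 mg.

247 mg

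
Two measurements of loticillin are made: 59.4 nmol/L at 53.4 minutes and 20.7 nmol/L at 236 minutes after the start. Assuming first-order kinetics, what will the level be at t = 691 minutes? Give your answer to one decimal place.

1.5 nmol/L

Over Δt = 236 − 53.4 = 182.6 minutes, the level fell by a factor of 59.4/20.7 ≈ 2.8696.
n = log₂(2.8696) ≈ 1.5208 half-lives, so t½ = 182.6/1.5208 ≈ 120.07 minutes.
From t = 236 to t = 691: 20.7 × (1/2)^((691−236)/120.07) ≈ 1.4969 nmol/L.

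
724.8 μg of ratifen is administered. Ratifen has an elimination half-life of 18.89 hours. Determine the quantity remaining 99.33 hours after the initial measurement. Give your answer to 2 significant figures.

Number of half-lives: n = 99.33/18.89 ≈ 5.2583.
Remaining = 724.8 × (1/2)^5.2583 = 724.8 × 0.026127 ≈ 18.937 μg.

19 μg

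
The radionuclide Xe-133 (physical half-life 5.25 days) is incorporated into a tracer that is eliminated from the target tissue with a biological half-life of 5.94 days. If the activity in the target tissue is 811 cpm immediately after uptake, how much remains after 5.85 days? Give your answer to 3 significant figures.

1/t_eff = 1/t_phys + 1/t_biol = 1/5.25 + 1/5.94 = 0.35883 per day.
t_eff = 5.25 × 5.94 / (5.25 + 5.94) ≈ 2.7869 days.
Remaining = 811 × (1/2)^(5.85/2.7869) = 811 × (1/2)^2.0991 ≈ 189.29 cpm.

189 cpm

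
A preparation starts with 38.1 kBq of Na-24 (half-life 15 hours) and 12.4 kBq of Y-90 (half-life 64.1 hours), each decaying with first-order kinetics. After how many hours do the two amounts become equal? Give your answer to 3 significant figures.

31.7 hours

Set 38.1·(1/2)^(t/15) = 12.4·(1/2)^(t/64.1).
Taking log₂: log₂(38.1/12.4) = t·(1/15 − 1/64.1).
log₂(3.0726) = 1.6195; 1/15 − 1/64.1 = 0.051066.
t = 1.6195 / 0.051066 ≈ 31.713 hours.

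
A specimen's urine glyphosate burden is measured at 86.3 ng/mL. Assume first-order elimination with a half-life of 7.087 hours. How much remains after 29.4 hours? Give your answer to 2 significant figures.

4.9 ng/mL

Number of half-lives: n = 29.4/7.087 ≈ 4.1484.
Remaining = 86.3 × (1/2)^4.1484 = 86.3 × 0.056389 ≈ 4.8664 ng/mL.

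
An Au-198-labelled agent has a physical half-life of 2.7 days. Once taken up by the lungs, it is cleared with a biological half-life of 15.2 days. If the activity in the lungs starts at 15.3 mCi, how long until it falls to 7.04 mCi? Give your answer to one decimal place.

1/t_eff = 1/t_phys + 1/t_biol = 1/2.7 + 1/15.2 = 0.43616 per day.
t_eff = 2.7 × 15.2 / (2.7 + 15.2) ≈ 2.2927 days.
n = log₂(15.3/7.04) ≈ 1.1199; t = 1.1199 × 2.2927 ≈ 2.5676 days.

2.6 days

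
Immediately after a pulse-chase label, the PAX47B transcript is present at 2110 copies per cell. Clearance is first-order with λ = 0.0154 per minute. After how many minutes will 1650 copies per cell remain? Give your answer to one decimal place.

t½ = ln 2 / λ = 0.69315 / 0.0154 ≈ 45.01 minutes.
Fraction remaining = 1650/2110 ≈ 0.78199.
n = log₂(2110/1650) = ln(1.2788)/ln 2 ≈ 0.35478 half-lives.
t = n × t½ = 0.35478 × 45.01 ≈ 15.968 minutes.

16.0 minutes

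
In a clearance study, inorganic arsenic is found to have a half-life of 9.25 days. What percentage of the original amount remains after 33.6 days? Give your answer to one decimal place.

n = 33.6/9.25 ≈ 3.6324 half-lives.
Fraction remaining = (1/2)^3.6324 ≈ 0.080636, i.e. 8.0636%.

8.1%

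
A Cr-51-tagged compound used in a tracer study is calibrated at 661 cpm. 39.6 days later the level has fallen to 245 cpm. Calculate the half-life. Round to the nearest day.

28 days

A/A₀ = 245/661 ≈ 0.37065.
n = log₂(2.698) ≈ 1.4319 half-lives elapsed in 39.6 days.
t½ = 39.6/1.4319 ≈ 27.656 days.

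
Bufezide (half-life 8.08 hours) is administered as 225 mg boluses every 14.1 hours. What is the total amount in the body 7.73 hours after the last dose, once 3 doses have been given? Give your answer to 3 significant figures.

161 mg

The 3 doses were given 35.93, 21.83, 7.73 hours ago.
Total = 225·(1/2)^(35.93/8.08) + 225·(1/2)^(21.83/8.08) + 225·(1/2)^(7.73/8.08)
      = 10.317 + 34.584 + 115.93 ≈ 160.83 mg.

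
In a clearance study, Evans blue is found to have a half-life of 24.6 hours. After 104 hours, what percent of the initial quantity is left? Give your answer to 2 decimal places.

n = 104/24.6 ≈ 4.2276 half-lives.
Fraction remaining = (1/2)^4.2276 ≈ 0.053377, i.e. 5.3377%.

5.34%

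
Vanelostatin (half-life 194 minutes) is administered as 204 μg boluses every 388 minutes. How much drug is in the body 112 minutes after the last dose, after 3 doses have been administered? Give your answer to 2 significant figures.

180 μg

The 3 doses were given 888, 500, 112 minutes ago.
Total = 204·(1/2)^(888/194) + 204·(1/2)^(500/194) + 204·(1/2)^(112/194)
      = 8.5451 + 34.181 + 136.72 ≈ 179.45 μg.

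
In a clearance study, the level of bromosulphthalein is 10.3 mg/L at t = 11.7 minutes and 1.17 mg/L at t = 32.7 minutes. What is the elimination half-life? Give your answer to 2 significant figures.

6.7 minutes

Over Δt = 32.7 − 11.7 = 21 minutes, the level fell by a factor of 10.3/1.17 ≈ 8.8034.
n = log₂(8.8034) ≈ 3.1381 half-lives, so t½ = 21/3.1381 ≈ 6.692 minutes.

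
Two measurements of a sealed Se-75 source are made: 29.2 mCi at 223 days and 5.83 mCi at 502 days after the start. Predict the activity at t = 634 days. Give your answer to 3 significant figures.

2.72 mCi

Over Δt = 502 − 223 = 279 days, the level fell by a factor of 29.2/5.83 ≈ 5.0086.
n = log₂(5.0086) ≈ 2.3244 half-lives, so t½ = 279/2.3244 ≈ 120.03 days.
From t = 502 to t = 634: 5.83 × (1/2)^((634−502)/120.03) ≈ 2.7203 mCi.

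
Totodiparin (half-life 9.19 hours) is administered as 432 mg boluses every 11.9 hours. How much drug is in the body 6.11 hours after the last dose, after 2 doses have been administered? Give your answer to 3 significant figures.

The 2 doses were given 18.01, 6.11 hours ago.
Total = 432·(1/2)^(18.01/9.19) + 432·(1/2)^(6.11/9.19)
      = 111.06 + 272.49 ≈ 383.54 mg.

384 mg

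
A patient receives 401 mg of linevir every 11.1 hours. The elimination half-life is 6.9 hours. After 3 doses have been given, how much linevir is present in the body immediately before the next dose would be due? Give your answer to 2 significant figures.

The 3 doses were given 33.3, 22.2, 11.1 hours ago.
Total = 401·(1/2)^(33.3/6.9) + 401·(1/2)^(22.2/6.9) + 401·(1/2)^(11.1/6.9)
      = 14.137 + 43.113 + 131.49 ≈ 188.74 mg.

190 mg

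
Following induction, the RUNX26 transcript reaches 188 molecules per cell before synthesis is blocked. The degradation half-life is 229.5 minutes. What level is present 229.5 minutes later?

94 molecules per cell

Elapsed time is 1 half-life (229.5/229.5).
Each half-life halves the amount: 188 × (1/2)^1 = 188/2 = 94 molecules per cell.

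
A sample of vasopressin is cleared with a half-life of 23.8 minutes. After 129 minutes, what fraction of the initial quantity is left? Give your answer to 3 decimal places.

0.023

n = 129/23.8 ≈ 5.4202 half-lives.
Fraction remaining = (1/2)^5.4202 ≈ 0.023354.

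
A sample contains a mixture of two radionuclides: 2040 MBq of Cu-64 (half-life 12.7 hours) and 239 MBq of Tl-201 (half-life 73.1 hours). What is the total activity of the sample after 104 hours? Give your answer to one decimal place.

96.1 MBq

Cu-64: 2040 × (1/2)^(104/12.7) = 2040 × (1/2)^8.189 ≈ 6.9904 MBq.
Tl-201: 239 × (1/2)^(104/73.1) = 239 × (1/2)^1.4227 ≈ 89.15 MBq.
Total = 6.9904 + 89.15 ≈ 96.14 MBq.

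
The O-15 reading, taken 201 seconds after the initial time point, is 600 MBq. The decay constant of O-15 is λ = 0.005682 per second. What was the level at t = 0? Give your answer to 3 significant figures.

t½ = ln 2 / λ = 0.69315 / 0.005682 ≈ 121.99 seconds.
Number of half-lives elapsed: n = 201/121.99 ≈ 1.6477.
A₀ = A × 2^n = 600 × 2^1.6477 = 600 × 3.1333 ≈ 1880 MBq.

1880 MBq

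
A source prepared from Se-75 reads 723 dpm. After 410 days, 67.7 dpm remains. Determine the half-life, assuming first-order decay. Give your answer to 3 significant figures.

120 days

A/A₀ = 67.7/723 ≈ 0.093638.
n = log₂(10.679) ≈ 3.4168 half-lives elapsed in 410 days.
t½ = 410/3.4168 ≈ 120 days.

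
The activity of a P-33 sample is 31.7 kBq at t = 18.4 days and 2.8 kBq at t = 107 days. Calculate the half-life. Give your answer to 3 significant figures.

25.3 days

Over Δt = 107 − 18.4 = 88.6 days, the level fell by a factor of 31.7/2.8 ≈ 11.321.
n = log₂(11.321) ≈ 3.501 half-lives, so t½ = 88.6/3.501 ≈ 25.307 days.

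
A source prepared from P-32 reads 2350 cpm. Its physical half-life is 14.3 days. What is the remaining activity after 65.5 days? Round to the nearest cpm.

98 cpm

Number of half-lives: n = 65.5/14.3 ≈ 4.5804.
Remaining = 2350 × (1/2)^4.5804 = 2350 × 0.041798 ≈ 98.225 cpm.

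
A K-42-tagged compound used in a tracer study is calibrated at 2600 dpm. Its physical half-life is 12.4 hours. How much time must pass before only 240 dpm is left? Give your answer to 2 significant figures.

43 hours

Fraction remaining = 240/2600 ≈ 0.092308.
n = log₂(2600/240) = ln(10.833)/ln 2 ≈ 3.4374 half-lives.
t = n × t½ = 3.4374 × 12.4 ≈ 42.624 hours.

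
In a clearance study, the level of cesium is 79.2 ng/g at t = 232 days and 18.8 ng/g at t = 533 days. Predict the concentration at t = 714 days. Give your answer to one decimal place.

7.9 ng/g

Over Δt = 533 − 232 = 301 days, the level fell by a factor of 79.2/18.8 ≈ 4.2128.
n = log₂(4.2128) ≈ 2.0748 half-lives, so t½ = 301/2.0748 ≈ 145.08 days.
From t = 533 to t = 714: 18.8 × (1/2)^((714−533)/145.08) ≈ 7.9175 ng/g.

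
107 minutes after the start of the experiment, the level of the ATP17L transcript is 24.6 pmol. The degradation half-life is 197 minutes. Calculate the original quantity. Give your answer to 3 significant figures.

35.8 pmol

Number of half-lives elapsed: n = 107/197 ≈ 0.54315.
A₀ = A × 2^n = 24.6 × 2^0.54315 = 24.6 × 1.4571 ≈ 35.846 pmol.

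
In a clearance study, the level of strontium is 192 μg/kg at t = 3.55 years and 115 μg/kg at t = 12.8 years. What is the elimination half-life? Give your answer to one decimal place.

Over Δt = 12.8 − 3.55 = 9.25 years, the level fell by a factor of 192/115 ≈ 1.6696.
n = log₂(1.6696) ≈ 0.73947 half-lives, so t½ = 9.25/0.73947 ≈ 12.509 years.

12.5 years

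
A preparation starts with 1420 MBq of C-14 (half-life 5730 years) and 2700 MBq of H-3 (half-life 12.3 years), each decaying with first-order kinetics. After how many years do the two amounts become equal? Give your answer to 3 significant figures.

11.4 years

Set 1420·(1/2)^(t/5730) = 2700·(1/2)^(t/12.3).
Taking log₂: log₂(1420/2700) = t·(1/5730 − 1/12.3).
log₂(0.52593) = -0.92707; 1/5730 − 1/12.3 = -0.081126.
t = -0.92707 / -0.081126 ≈ 11.427 years.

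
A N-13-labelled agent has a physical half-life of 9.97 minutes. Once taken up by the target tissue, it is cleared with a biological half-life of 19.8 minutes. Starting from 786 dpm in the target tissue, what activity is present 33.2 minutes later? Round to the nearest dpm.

24 dpm

1/t_eff = 1/t_phys + 1/t_biol = 1/9.97 + 1/19.8 = 0.15081 per minute.
t_eff = 9.97 × 19.8 / (9.97 + 19.8) ≈ 6.631 minutes.
Remaining = 786 × (1/2)^(33.2/6.631) = 786 × (1/2)^5.0068 ≈ 24.448 dpm.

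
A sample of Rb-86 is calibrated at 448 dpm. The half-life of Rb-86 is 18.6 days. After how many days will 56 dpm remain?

56/448 = 1/8, so 3 half-lives have elapsed.
t = 3 × 18.6 = 55.8 days.

55.8 days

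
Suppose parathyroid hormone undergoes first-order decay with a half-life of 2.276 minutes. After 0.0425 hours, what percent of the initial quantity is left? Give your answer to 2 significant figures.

0.0425 hours = 2.55 minutes.
n = 2.55/2.276 ≈ 1.1204 half-lives.
Fraction remaining = (1/2)^1.1204 ≈ 0.45997, i.e. 45.997%.

46%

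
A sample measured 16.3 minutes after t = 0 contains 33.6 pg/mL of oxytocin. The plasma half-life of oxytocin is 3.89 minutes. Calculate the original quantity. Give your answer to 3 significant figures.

Number of half-lives elapsed: n = 16.3/3.89 ≈ 4.1902.
A₀ = A × 2^n = 33.6 × 2^4.1902 = 33.6 × 18.255 ≈ 613.37 pg/mL.

613 pg/mL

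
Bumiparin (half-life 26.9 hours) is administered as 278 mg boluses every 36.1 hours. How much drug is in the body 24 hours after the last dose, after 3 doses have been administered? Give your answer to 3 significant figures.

232 mg

The 3 doses were given 96.2, 60.1, 24 hours ago.
Total = 278·(1/2)^(96.2/26.9) + 278·(1/2)^(60.1/26.9) + 278·(1/2)^(24/26.9)
      = 23.308 + 59.086 + 149.78 ≈ 232.18 mg.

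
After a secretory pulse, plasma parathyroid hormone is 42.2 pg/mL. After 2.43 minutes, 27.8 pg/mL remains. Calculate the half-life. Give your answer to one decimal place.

4.0 minutes

A/A₀ = 27.8/42.2 ≈ 0.65877.
n = log₂(1.518) ≈ 0.60216 half-lives elapsed in 2.43 minutes.
t½ = 2.43/0.60216 ≈ 4.0355 minutes.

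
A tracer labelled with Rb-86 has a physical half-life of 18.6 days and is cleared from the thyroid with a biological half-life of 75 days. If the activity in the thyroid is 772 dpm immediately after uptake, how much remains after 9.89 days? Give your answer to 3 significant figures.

1/t_eff = 1/t_phys + 1/t_biol = 1/18.6 + 1/75 = 0.067097 per day.
t_eff = 18.6 × 75 / (18.6 + 75) ≈ 14.904 days.
Remaining = 772 × (1/2)^(9.89/14.904) = 772 × (1/2)^0.66359 ≈ 487.37 dpm.

487 dpm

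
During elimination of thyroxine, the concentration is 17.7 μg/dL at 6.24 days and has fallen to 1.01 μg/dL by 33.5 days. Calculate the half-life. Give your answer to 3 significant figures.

6.60 days

Over Δt = 33.5 − 6.24 = 27.26 days, the level fell by a factor of 17.7/1.01 ≈ 17.525.
n = log₂(17.525) ≈ 4.1313 half-lives, so t½ = 27.26/4.1313 ≈ 6.5984 days.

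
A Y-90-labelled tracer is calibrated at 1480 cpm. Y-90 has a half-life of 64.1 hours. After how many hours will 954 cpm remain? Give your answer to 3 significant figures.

Fraction remaining = 954/1480 ≈ 0.64459.
n = log₂(1480/954) = ln(1.5514)/ln 2 ≈ 0.63354 half-lives.
t = n × t½ = 0.63354 × 64.1 ≈ 40.61 hours.

40.6 hours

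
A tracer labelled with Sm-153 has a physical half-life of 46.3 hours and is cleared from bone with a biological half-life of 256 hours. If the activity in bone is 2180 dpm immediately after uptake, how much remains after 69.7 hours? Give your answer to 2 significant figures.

640 dpm

1/t_eff = 1/t_phys + 1/t_biol = 1/46.3 + 1/256 = 0.025505 per hour.
t_eff = 46.3 × 256 / (46.3 + 256) ≈ 39.209 hours.
Remaining = 2180 × (1/2)^(69.7/39.209) = 2180 × (1/2)^1.7777 ≈ 635.81 dpm.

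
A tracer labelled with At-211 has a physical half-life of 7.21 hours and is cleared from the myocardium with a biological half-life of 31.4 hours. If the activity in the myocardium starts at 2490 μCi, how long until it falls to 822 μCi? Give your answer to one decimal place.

1/t_eff = 1/t_phys + 1/t_biol = 1/7.21 + 1/31.4 = 0.17054 per hour.
t_eff = 7.21 × 31.4 / (7.21 + 31.4) ≈ 5.8636 hours.
n = log₂(2490/822) ≈ 1.5989; t = 1.5989 × 5.8636 ≈ 9.3755 hours.

9.4 hours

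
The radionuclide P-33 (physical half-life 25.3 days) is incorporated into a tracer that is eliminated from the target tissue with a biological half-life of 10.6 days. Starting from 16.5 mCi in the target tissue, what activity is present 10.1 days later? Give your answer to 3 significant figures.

6.46 mCi

1/t_eff = 1/t_phys + 1/t_biol = 1/25.3 + 1/10.6 = 0.13387 per day.
t_eff = 25.3 × 10.6 / (25.3 + 10.6) ≈ 7.4702 days.
Remaining = 16.5 × (1/2)^(10.1/7.4702) = 16.5 × (1/2)^1.352 ≈ 6.4637 mCi.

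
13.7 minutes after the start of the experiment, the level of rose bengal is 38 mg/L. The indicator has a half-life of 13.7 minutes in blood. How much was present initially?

76 mg/L

Number of half-lives elapsed: n = 13.7/13.7 ≈ 1.
A₀ = A × 2^n = 38 × 2^1 = 38 × 2 ≈ 76 mg/L.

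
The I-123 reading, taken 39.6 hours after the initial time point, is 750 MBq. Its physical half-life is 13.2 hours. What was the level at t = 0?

6000 MBq

Number of half-lives elapsed: n = 39.6/13.2 ≈ 3.
A₀ = A × 2^n = 750 × 2^3 = 750 × 8 ≈ 6000 MBq.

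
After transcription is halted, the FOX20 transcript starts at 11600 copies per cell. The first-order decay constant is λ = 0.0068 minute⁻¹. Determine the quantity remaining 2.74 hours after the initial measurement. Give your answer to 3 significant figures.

3790 copies per cell

t½ = ln 2 / λ = 0.69315 / 0.0068 ≈ 101.93 minutes.
Convert the elapsed time: 2.74 hours = 164.4 minutes.
Number of half-lives: n = 164.4/101.93 ≈ 1.6128.
Remaining = 11600 × (1/2)^1.6128 = 11600 × 0.32696 ≈ 3792.7 copies per cell.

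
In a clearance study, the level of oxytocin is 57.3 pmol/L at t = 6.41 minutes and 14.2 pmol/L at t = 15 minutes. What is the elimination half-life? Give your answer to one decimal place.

4.3 minutes

Over Δt = 15 − 6.41 = 8.59 minutes, the level fell by a factor of 57.3/14.2 ≈ 4.0352.
n = log₂(4.0352) ≈ 2.0126 half-lives, so t½ = 8.59/2.0126 ≈ 4.268 minutes.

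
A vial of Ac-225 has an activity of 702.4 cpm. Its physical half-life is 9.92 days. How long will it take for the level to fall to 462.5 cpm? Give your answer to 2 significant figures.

Fraction remaining = 462.5/702.4 ≈ 0.65846.
n = log₂(702.4/462.5) = ln(1.5187)/ln 2 ≈ 0.60284 half-lives.
t = n × t½ = 0.60284 × 9.92 ≈ 5.9802 days.

6.0 days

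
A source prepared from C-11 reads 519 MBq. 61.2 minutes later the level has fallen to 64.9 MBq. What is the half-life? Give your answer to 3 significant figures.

20.4 minutes

A/A₀ = 64.9/519 ≈ 0.12505.
n = log₂(7.9969) ≈ 2.9994 half-lives elapsed in 61.2 minutes.
t½ = 61.2/2.9994 ≈ 20.404 minutes.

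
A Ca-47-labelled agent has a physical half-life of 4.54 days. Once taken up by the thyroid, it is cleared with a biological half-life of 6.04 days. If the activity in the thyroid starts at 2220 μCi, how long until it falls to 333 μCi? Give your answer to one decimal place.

1/t_eff = 1/t_phys + 1/t_biol = 1/4.54 + 1/6.04 = 0.38583 per day.
t_eff = 4.54 × 6.04 / (4.54 + 6.04) ≈ 2.5918 days.
n = log₂(2220/333) ≈ 2.737; t = 2.737 × 2.5918 ≈ 7.0938 days.

7.1 days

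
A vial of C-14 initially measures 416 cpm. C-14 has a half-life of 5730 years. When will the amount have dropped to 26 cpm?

26/416 = 1/16, so 4 half-lives have elapsed.
t = 4 × 5730 = 22920 years.

22920 years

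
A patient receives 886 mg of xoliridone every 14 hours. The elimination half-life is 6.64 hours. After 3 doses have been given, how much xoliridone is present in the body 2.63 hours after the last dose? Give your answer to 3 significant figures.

The 3 doses were given 30.63, 16.63, 2.63 hours ago.
Total = 886·(1/2)^(30.63/6.64) + 886·(1/2)^(16.63/6.64) + 886·(1/2)^(2.63/6.64)
      = 36.207 + 156.13 + 673.29 ≈ 865.63 mg.

866 mg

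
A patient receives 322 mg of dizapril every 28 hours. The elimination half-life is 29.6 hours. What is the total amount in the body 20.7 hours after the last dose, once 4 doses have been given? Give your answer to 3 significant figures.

The 4 doses were given 104.7, 76.7, 48.7, 20.7 hours ago.
Total = 322·(1/2)^(104.7/29.6) + 322·(1/2)^(76.7/29.6) + 322·(1/2)^(48.7/29.6) + 322·(1/2)^(20.7/29.6)
      = 27.737 + 53.435 + 102.94 + 198.31 ≈ 382.42 mg.

382 mg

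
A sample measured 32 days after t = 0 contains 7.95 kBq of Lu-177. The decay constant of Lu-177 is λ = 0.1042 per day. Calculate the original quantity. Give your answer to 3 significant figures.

223 kBq

t½ = ln 2 / λ = 0.69315 / 0.1042 ≈ 6.6521 days.
Number of half-lives elapsed: n = 32/6.6521 ≈ 4.8105.
A₀ = A × 2^n = 7.95 × 2^4.8105 = 7.95 × 28.062 ≈ 223.09 kBq.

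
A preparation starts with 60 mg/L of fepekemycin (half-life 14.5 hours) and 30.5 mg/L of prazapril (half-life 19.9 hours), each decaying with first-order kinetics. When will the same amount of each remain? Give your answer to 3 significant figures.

Set 60·(1/2)^(t/14.5) = 30.5·(1/2)^(t/19.9).
Taking log₂: log₂(60/30.5) = t·(1/14.5 − 1/19.9).
log₂(1.9672) = 0.97615; 1/14.5 − 1/19.9 = 0.018714.
t = 0.97615 / 0.018714 ≈ 52.161 hours.

52.2 hours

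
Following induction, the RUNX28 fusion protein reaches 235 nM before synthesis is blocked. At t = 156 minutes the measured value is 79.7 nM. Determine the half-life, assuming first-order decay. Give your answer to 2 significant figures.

A/A₀ = 79.7/235 ≈ 0.33915.
n = log₂(2.9486) ≈ 1.56 half-lives elapsed in 156 minutes.
t½ = 156/1.56 ≈ 99.999 minutes.

100 minutes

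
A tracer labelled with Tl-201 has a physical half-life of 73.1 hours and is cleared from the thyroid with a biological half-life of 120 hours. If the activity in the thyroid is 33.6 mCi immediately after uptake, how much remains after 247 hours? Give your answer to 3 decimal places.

1/t_eff = 1/t_phys + 1/t_biol = 1/73.1 + 1/120 = 0.022013 per hour.
t_eff = 73.1 × 120 / (73.1 + 120) ≈ 45.427 hours.
Remaining = 33.6 × (1/2)^(247/45.427) = 33.6 × (1/2)^5.4373 ≈ 0.77546 mCi.

0.775 mCi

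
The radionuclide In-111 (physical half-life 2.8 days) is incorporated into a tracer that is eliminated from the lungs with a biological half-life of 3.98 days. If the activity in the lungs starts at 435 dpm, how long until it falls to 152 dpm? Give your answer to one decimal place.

1/t_eff = 1/t_phys + 1/t_biol = 1/2.8 + 1/3.98 = 0.6084 per day.
t_eff = 2.8 × 3.98 / (2.8 + 3.98) ≈ 1.6437 days.
n = log₂(435/152) ≈ 1.5169; t = 1.5169 × 1.6437 ≈ 2.4933 days.

2.5 days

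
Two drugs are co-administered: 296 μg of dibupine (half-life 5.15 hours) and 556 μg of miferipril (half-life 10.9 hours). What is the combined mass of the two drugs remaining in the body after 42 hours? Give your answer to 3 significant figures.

39.5 μg

dibupine: 296 × (1/2)^(42/5.15) = 296 × (1/2)^8.1553 ≈ 1.0382 μg.
miferipril: 556 × (1/2)^(42/10.9) = 556 × (1/2)^3.8532 ≈ 38.472 μg.
Total = 1.0382 + 38.472 ≈ 39.51 μg.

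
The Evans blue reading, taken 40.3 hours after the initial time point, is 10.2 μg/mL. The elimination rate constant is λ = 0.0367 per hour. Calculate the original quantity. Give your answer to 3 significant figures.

44.8 μg/mL

t½ = ln 2 / λ = 0.69315 / 0.0367 ≈ 18.887 hours.
Number of half-lives elapsed: n = 40.3/18.887 ≈ 2.1338.
A₀ = A × 2^n = 10.2 × 2^2.1338 = 10.2 × 4.3886 ≈ 44.764 μg/mL.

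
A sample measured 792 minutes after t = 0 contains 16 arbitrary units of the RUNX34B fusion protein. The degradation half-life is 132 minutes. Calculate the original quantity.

Number of half-lives elapsed: n = 792/132 ≈ 6.
A₀ = A × 2^n = 16 × 2^6 = 16 × 64 ≈ 1024 arbitrary units.

1024 arbitrary units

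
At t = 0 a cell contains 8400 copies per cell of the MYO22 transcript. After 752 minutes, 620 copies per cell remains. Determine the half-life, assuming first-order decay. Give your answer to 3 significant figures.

A/A₀ = 620/8400 ≈ 0.07381.
n = log₂(13.548) ≈ 3.76 half-lives elapsed in 752 minutes.
t½ = 752/3.76 ≈ 200 minutes.

200 minutes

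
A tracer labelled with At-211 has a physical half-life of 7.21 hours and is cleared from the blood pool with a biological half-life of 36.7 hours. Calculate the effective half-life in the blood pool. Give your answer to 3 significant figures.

6.03 hours

1/t_eff = 1/t_phys + 1/t_biol = 1/7.21 + 1/36.7 = 0.16594 per hour.
t_eff = 7.21 × 36.7 / (7.21 + 36.7) ≈ 6.0261 hours.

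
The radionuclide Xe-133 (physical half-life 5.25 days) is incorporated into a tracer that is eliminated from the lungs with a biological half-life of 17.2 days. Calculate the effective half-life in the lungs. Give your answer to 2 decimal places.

4.02 days

1/t_eff = 1/t_phys + 1/t_biol = 1/5.25 + 1/17.2 = 0.24862 per day.
t_eff = 5.25 × 17.2 / (5.25 + 17.2) ≈ 4.0223 days.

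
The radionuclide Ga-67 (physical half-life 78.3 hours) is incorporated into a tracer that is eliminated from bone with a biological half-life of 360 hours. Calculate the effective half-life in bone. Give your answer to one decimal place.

1/t_eff = 1/t_phys + 1/t_biol = 1/78.3 + 1/360 = 0.015549 per hour.
t_eff = 78.3 × 360 / (78.3 + 360) ≈ 64.312 hours.

64.3 hours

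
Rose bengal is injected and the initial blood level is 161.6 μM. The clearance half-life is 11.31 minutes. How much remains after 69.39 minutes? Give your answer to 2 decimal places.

Number of half-lives: n = 69.39/11.31 ≈ 6.1353.
Remaining = 161.6 × (1/2)^6.1353 = 161.6 × 0.014226 ≈ 2.299 μM.

2.30 μM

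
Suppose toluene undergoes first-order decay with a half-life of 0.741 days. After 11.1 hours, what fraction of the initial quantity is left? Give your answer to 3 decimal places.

11.1 hours = 0.4625 days.
n = 0.4625/0.741 ≈ 0.62416 half-lives.
Fraction remaining = (1/2)^0.62416 ≈ 0.6488.

0.649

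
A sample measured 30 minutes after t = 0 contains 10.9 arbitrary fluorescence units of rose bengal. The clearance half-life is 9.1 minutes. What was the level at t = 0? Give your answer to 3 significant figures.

Number of half-lives elapsed: n = 30/9.1 ≈ 3.2967.
A₀ = A × 2^n = 10.9 × 2^3.2967 = 10.9 × 9.8267 ≈ 107.11 arbitrary fluorescence units.

107 arbitrary fluorescence units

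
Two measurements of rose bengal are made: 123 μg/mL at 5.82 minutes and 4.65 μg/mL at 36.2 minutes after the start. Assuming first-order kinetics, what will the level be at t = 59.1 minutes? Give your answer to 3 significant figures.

0.394 μg/mL

Over Δt = 36.2 − 5.82 = 30.38 minutes, the level fell by a factor of 123/4.65 ≈ 26.452.
n = log₂(26.452) ≈ 4.7253 half-lives, so t½ = 30.38/4.7253 ≈ 6.4292 minutes.
From t = 36.2 to t = 59.1: 4.65 × (1/2)^((59.1−36.2)/6.4292) ≈ 0.39376 μg/mL.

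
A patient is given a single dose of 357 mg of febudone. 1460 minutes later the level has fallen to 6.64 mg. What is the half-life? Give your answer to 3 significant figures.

254 minutes

A/A₀ = 6.64/357 ≈ 0.018599.
n = log₂(53.765) ≈ 5.7486 half-lives elapsed in 1460 minutes.
t½ = 1460/5.7486 ≈ 253.98 minutes.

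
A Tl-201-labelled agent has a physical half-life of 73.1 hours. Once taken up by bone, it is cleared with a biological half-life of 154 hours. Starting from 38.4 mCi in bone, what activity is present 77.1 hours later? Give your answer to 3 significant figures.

13.1 mCi

1/t_eff = 1/t_phys + 1/t_biol = 1/73.1 + 1/154 = 0.020173 per hour.
t_eff = 73.1 × 154 / (73.1 + 154) ≈ 49.57 hours.
Remaining = 38.4 × (1/2)^(77.1/49.57) = 38.4 × (1/2)^1.5554 ≈ 13.065 mCi.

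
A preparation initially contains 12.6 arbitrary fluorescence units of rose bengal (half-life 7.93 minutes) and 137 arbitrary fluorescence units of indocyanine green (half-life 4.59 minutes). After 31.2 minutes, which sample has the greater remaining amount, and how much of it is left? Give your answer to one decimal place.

indocyanine green, 1.2 arbitrary fluorescence units

rose bengal: 12.6 × (1/2)^3.9344 ≈ 0.82412 arbitrary fluorescence units.
indocyanine green: 137 × (1/2)^6.7974 ≈ 1.2317 arbitrary fluorescence units.
Indocyanine green has more remaining, at ≈ 1.2317 arbitrary fluorescence units.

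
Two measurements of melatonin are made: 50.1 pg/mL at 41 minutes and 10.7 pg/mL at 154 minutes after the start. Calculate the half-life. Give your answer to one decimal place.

Over Δt = 154 − 41 = 113 minutes, the level fell by a factor of 50.1/10.7 ≈ 4.6822.
n = log₂(4.6822) ≈ 2.2272 half-lives, so t½ = 113/2.2272 ≈ 50.736 minutes.

50.7 minutes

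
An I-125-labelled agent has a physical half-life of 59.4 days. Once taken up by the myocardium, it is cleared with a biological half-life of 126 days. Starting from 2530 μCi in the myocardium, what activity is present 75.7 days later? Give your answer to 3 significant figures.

690 μCi

1/t_eff = 1/t_phys + 1/t_biol = 1/59.4 + 1/126 = 0.024772 per day.
t_eff = 59.4 × 126 / (59.4 + 126) ≈ 40.369 days.
Remaining = 2530 × (1/2)^(75.7/40.369) = 2530 × (1/2)^1.8752 ≈ 689.65 μCi.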